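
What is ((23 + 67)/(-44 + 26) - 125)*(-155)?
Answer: 20150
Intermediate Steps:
((23 + 67)/(-44 + 26) - 125)*(-155) = (90/(-18) - 125)*(-155) = (90*(-1/18) - 125)*(-155) = (-5 - 125)*(-155) = -130*(-155) = 20150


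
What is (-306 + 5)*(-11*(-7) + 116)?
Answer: -58093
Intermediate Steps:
(-306 + 5)*(-11*(-7) + 116) = -301*(77 + 116) = -301*193 = -58093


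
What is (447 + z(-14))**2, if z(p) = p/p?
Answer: 200704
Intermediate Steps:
z(p) = 1
(447 + z(-14))**2 = (447 + 1)**2 = 448**2 = 200704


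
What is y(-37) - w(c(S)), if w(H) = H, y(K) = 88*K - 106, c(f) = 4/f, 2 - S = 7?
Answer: -16806/5 ≈ -3361.2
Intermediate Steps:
S = -5 (S = 2 - 1*7 = 2 - 7 = -5)
y(K) = -106 + 88*K
y(-37) - w(c(S)) = (-106 + 88*(-37)) - 4/(-5) = (-106 - 3256) - 4*(-1)/5 = -3362 - 1*(-4/5) = -3362 + 4/5 = -16806/5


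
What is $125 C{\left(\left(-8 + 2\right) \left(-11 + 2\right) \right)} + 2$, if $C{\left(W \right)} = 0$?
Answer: $2$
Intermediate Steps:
$125 C{\left(\left(-8 + 2\right) \left(-11 + 2\right) \right)} + 2 = 125 \cdot 0 + 2 = 0 + 2 = 2$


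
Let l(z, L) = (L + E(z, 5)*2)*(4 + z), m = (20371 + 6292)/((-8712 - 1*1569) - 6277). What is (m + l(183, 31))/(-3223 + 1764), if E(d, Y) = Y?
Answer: -126923523/24158122 ≈ -5.2539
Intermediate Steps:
m = -26663/16558 (m = 26663/((-8712 - 1569) - 6277) = 26663/(-10281 - 6277) = 26663/(-16558) = 26663*(-1/16558) = -26663/16558 ≈ -1.6103)
l(z, L) = (4 + z)*(10 + L) (l(z, L) = (L + 5*2)*(4 + z) = (L + 10)*(4 + z) = (10 + L)*(4 + z) = (4 + z)*(10 + L))
(m + l(183, 31))/(-3223 + 1764) = (-26663/16558 + (40 + 4*31 + 10*183 + 31*183))/(-3223 + 1764) = (-26663/16558 + (40 + 124 + 1830 + 5673))/(-1459) = (-26663/16558 + 7667)*(-1/1459) = (126923523/16558)*(-1/1459) = -126923523/24158122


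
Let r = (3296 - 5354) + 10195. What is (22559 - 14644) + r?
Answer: 16052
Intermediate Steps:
r = 8137 (r = -2058 + 10195 = 8137)
(22559 - 14644) + r = (22559 - 14644) + 8137 = 7915 + 8137 = 16052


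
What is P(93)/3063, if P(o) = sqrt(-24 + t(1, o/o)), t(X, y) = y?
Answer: I*sqrt(23)/3063 ≈ 0.0015657*I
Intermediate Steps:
P(o) = I*sqrt(23) (P(o) = sqrt(-24 + o/o) = sqrt(-24 + 1) = sqrt(-23) = I*sqrt(23))
P(93)/3063 = (I*sqrt(23))/3063 = (I*sqrt(23))*(1/3063) = I*sqrt(23)/3063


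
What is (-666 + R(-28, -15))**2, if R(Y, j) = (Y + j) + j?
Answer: 524176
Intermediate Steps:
R(Y, j) = Y + 2*j
(-666 + R(-28, -15))**2 = (-666 + (-28 + 2*(-15)))**2 = (-666 + (-28 - 30))**2 = (-666 - 58)**2 = (-724)**2 = 524176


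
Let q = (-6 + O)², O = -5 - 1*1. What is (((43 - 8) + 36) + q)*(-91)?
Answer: -19565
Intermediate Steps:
O = -6 (O = -5 - 1 = -6)
q = 144 (q = (-6 - 6)² = (-12)² = 144)
(((43 - 8) + 36) + q)*(-91) = (((43 - 8) + 36) + 144)*(-91) = ((35 + 36) + 144)*(-91) = (71 + 144)*(-91) = 215*(-91) = -19565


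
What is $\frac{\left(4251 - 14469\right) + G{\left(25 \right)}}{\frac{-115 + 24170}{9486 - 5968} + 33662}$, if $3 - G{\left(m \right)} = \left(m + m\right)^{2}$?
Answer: $- \frac{44731370}{118446971} \approx -0.37765$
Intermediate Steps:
$G{\left(m \right)} = 3 - 4 m^{2}$ ($G{\left(m \right)} = 3 - \left(m + m\right)^{2} = 3 - \left(2 m\right)^{2} = 3 - 4 m^{2}$)
$\frac{\left(4251 - 14469\right) + G{\left(25 \right)}}{\frac{-115 + 24170}{9486 - 5968} + 33662} = \frac{\left(4251 - 14469\right) + \left(3 - 4 \cdot 25^{2}\right)}{\frac{-115 + 24170}{9486 - 5968} + 33662} = \frac{-10218 + \left(3 - 2500\right)}{\frac{24055}{3518} + 33662} = \frac{-10218 + \left(3 - 2500\right)}{24055 \cdot \frac{1}{3518} + 33662} = \frac{-10218 - 2497}{\frac{24055}{3518} + 33662} = - \frac{12715}{\frac{118446971}{3518}} = \left(-12715\right) \frac{3518}{118446971} = - \frac{44731370}{118446971}$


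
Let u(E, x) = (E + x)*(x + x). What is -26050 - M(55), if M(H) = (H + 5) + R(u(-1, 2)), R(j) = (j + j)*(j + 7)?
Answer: -26198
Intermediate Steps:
u(E, x) = 2*x*(E + x) (u(E, x) = (E + x)*(2*x) = 2*x*(E + x))
R(j) = 2*j*(7 + j) (R(j) = (2*j)*(7 + j) = 2*j*(7 + j))
M(H) = 93 + H (M(H) = (H + 5) + 2*(2*2*(-1 + 2))*(7 + 2*2*(-1 + 2)) = (5 + H) + 2*(2*2*1)*(7 + 2*2*1) = (5 + H) + 2*4*(7 + 4) = (5 + H) + 2*4*11 = (5 + H) + 88 = 93 + H)
-26050 - M(55) = -26050 - (93 + 55) = -26050 - 1*148 = -26050 - 148 = -26198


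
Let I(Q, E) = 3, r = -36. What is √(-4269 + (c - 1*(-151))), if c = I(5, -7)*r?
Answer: I*√4226 ≈ 65.008*I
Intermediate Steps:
c = -108 (c = 3*(-36) = -108)
√(-4269 + (c - 1*(-151))) = √(-4269 + (-108 - 1*(-151))) = √(-4269 + (-108 + 151)) = √(-4269 + 43) = √(-4226) = I*√4226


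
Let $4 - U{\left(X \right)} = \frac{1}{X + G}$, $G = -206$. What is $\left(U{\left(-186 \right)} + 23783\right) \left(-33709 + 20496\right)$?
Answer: $- \frac{123204684565}{392} \approx -3.143 \cdot 10^{8}$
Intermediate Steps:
$U{\left(X \right)} = 4 - \frac{1}{-206 + X}$ ($U{\left(X \right)} = 4 - \frac{1}{X - 206} = 4 - \frac{1}{-206 + X}$)
$\left(U{\left(-186 \right)} + 23783\right) \left(-33709 + 20496\right) = \left(\frac{-825 + 4 \left(-186\right)}{-206 - 186} + 23783\right) \left(-33709 + 20496\right) = \left(\frac{-825 - 744}{-392} + 23783\right) \left(-13213\right) = \left(\left(- \frac{1}{392}\right) \left(-1569\right) + 23783\right) \left(-13213\right) = \left(\frac{1569}{392} + 23783\right) \left(-13213\right) = \frac{9324505}{392} \left(-13213\right) = - \frac{123204684565}{392}$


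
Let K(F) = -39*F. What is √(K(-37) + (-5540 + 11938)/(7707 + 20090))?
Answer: √63041737/209 ≈ 37.990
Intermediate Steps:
√(K(-37) + (-5540 + 11938)/(7707 + 20090)) = √(-39*(-37) + (-5540 + 11938)/(7707 + 20090)) = √(1443 + 6398/27797) = √(1443 + 6398*(1/27797)) = √(1443 + 914/3971) = √(5731067/3971) = √63041737/209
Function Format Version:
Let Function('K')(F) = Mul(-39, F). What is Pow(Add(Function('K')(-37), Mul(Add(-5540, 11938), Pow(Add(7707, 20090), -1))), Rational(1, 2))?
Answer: Mul(Rational(1, 209), Pow(63041737, Rational(1, 2))) ≈ 37.990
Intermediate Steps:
Pow(Add(Function('K')(-37), Mul(Add(-5540, 11938), Pow(Add(7707, 20090), -1))), Rational(1, 2)) = Pow(Add(Mul(-39, -37), Mul(Add(-5540, 11938), Pow(Add(7707, 20090), -1))), Rational(1, 2)) = Pow(Add(1443, Mul(6398, Pow(27797, -1))), Rational(1, 2)) = Pow(Add(1443, Mul(6398, Rational(1, 27797))), Rational(1, 2)) = Pow(Add(1443, Rational(914, 3971)), Rational(1, 2)) = Pow(Rational(5731067, 3971), Rational(1, 2)) = Mul(Rational(1, 209), Pow(63041737, Rational(1, 2)))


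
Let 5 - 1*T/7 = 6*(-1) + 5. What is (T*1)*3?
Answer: 126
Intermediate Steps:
T = 42 (T = 35 - 7*(6*(-1) + 5) = 35 - 7*(-6 + 5) = 35 - 7*(-1) = 35 + 7 = 42)
(T*1)*3 = (42*1)*3 = 42*3 = 126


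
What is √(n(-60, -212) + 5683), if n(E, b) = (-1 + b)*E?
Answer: √18463 ≈ 135.88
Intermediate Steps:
n(E, b) = E*(-1 + b)
√(n(-60, -212) + 5683) = √(-60*(-1 - 212) + 5683) = √(-60*(-213) + 5683) = √(12780 + 5683) = √18463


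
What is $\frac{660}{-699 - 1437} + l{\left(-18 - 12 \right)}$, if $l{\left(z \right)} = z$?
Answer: $- \frac{5395}{178} \approx -30.309$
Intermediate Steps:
$\frac{660}{-699 - 1437} + l{\left(-18 - 12 \right)} = \frac{660}{-699 - 1437} - 30 = \frac{660}{-2136} - 30 = 660 \left(- \frac{1}{2136}\right) - 30 = - \frac{55}{178} - 30 = - \frac{5395}{178}$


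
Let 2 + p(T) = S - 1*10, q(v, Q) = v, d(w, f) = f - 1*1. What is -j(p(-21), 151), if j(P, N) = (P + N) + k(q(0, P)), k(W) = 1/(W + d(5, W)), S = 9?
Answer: -147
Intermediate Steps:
d(w, f) = -1 + f (d(w, f) = f - 1 = -1 + f)
p(T) = -3 (p(T) = -2 + (9 - 1*10) = -2 + (9 - 10) = -2 - 1 = -3)
k(W) = 1/(-1 + 2*W) (k(W) = 1/(W + (-1 + W)) = 1/(-1 + 2*W))
j(P, N) = -1 + N + P (j(P, N) = (P + N) + 1/(-1 + 2*0) = (N + P) + 1/(-1 + 0) = (N + P) + 1/(-1) = (N + P) - 1 = -1 + N + P)
-j(p(-21), 151) = -(-1 + 151 - 3) = -1*147 = -147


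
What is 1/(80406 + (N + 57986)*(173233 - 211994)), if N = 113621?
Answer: -1/6651578521 ≈ -1.5034e-10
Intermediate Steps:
1/(80406 + (N + 57986)*(173233 - 211994)) = 1/(80406 + (113621 + 57986)*(173233 - 211994)) = 1/(80406 + 171607*(-38761)) = 1/(80406 - 6651658927) = 1/(-6651578521) = -1/6651578521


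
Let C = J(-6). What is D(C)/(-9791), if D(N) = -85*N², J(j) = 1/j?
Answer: 85/352476 ≈ 0.00024115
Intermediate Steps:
C = -⅙ (C = 1/(-6) = -⅙ ≈ -0.16667)
D(C)/(-9791) = -85*(-⅙)²/(-9791) = -85*1/36*(-1/9791) = -85/36*(-1/9791) = 85/352476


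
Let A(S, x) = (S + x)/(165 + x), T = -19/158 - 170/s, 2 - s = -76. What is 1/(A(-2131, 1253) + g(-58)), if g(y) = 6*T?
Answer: -728143/10498092 ≈ -0.069360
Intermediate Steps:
s = 78 (s = 2 - 1*(-76) = 2 + 76 = 78)
T = -14171/6162 (T = -19/158 - 170/78 = -19*1/158 - 170*1/78 = -19/158 - 85/39 = -14171/6162 ≈ -2.2997)
A(S, x) = (S + x)/(165 + x)
g(y) = -14171/1027 (g(y) = 6*(-14171/6162) = -14171/1027)
1/(A(-2131, 1253) + g(-58)) = 1/((-2131 + 1253)/(165 + 1253) - 14171/1027) = 1/(-878/1418 - 14171/1027) = 1/((1/1418)*(-878) - 14171/1027) = 1/(-439/709 - 14171/1027) = 1/(-10498092/728143) = -728143/10498092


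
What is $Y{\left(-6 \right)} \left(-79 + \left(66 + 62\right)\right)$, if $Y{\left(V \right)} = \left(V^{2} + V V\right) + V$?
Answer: $3234$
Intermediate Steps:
$Y{\left(V \right)} = V + 2 V^{2}$ ($Y{\left(V \right)} = \left(V^{2} + V^{2}\right) + V = 2 V^{2} + V = V + 2 V^{2}$)
$Y{\left(-6 \right)} \left(-79 + \left(66 + 62\right)\right) = - 6 \left(1 + 2 \left(-6\right)\right) \left(-79 + \left(66 + 62\right)\right) = - 6 \left(1 - 12\right) \left(-79 + 128\right) = \left(-6\right) \left(-11\right) 49 = 66 \cdot 49 = 3234$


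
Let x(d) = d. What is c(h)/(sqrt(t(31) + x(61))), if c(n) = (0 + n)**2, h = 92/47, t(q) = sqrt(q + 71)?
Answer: 8464/(2209*sqrt(61 + sqrt(102))) ≈ 0.45441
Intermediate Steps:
t(q) = sqrt(71 + q)
h = 92/47 (h = 92*(1/47) = 92/47 ≈ 1.9574)
c(n) = n**2
c(h)/(sqrt(t(31) + x(61))) = (92/47)**2/(sqrt(sqrt(71 + 31) + 61)) = 8464/(2209*(sqrt(sqrt(102) + 61))) = 8464/(2209*(sqrt(61 + sqrt(102)))) = 8464/(2209*sqrt(61 + sqrt(102)))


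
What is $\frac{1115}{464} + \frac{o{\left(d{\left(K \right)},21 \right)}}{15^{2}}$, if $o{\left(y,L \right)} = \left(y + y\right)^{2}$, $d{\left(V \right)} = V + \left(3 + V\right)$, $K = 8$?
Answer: $\frac{920891}{104400} \approx 8.8208$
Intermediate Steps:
$d{\left(V \right)} = 3 + 2 V$
$o{\left(y,L \right)} = 4 y^{2}$ ($o{\left(y,L \right)} = \left(2 y\right)^{2} = 4 y^{2}$)
$\frac{1115}{464} + \frac{o{\left(d{\left(K \right)},21 \right)}}{15^{2}} = \frac{1115}{464} + \frac{4 \left(3 + 2 \cdot 8\right)^{2}}{15^{2}} = 1115 \cdot \frac{1}{464} + \frac{4 \left(3 + 16\right)^{2}}{225} = \frac{1115}{464} + 4 \cdot 19^{2} \cdot \frac{1}{225} = \frac{1115}{464} + 4 \cdot 361 \cdot \frac{1}{225} = \frac{1115}{464} + 1444 \cdot \frac{1}{225} = \frac{1115}{464} + \frac{1444}{225} = \frac{920891}{104400}$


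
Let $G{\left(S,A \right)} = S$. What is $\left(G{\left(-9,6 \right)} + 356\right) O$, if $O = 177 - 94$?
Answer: $28801$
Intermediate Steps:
$O = 83$
$\left(G{\left(-9,6 \right)} + 356\right) O = \left(-9 + 356\right) 83 = 347 \cdot 83 = 28801$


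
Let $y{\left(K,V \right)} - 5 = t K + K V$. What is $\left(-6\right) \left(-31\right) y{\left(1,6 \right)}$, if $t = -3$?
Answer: $1488$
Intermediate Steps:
$y{\left(K,V \right)} = 5 - 3 K + K V$ ($y{\left(K,V \right)} = 5 + \left(- 3 K + K V\right) = 5 - 3 K + K V$)
$\left(-6\right) \left(-31\right) y{\left(1,6 \right)} = \left(-6\right) \left(-31\right) \left(5 - 3 + 1 \cdot 6\right) = 186 \left(5 - 3 + 6\right) = 186 \cdot 8 = 1488$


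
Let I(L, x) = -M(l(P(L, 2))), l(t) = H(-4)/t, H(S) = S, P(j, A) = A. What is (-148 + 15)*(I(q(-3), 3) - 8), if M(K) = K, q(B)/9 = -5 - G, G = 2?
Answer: 798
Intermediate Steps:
q(B) = -63 (q(B) = 9*(-5 - 1*2) = 9*(-5 - 2) = 9*(-7) = -63)
l(t) = -4/t
I(L, x) = 2 (I(L, x) = -(-4)/2 = -1*(-2) = 2)
(-148 + 15)*(I(q(-3), 3) - 8) = (-148 + 15)*(2 - 8) = -133*(-6) = 798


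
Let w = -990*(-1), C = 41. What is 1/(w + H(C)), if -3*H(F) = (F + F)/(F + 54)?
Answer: 285/282068 ≈ 0.0010104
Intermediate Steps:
H(F) = -2*F/(3*(54 + F)) (H(F) = -(F + F)/(3*(F + 54)) = -2*F/(3*(54 + F)))
w = 990
1/(w + H(C)) = 1/(990 - 2*41/(162 + 3*41)) = 1/(990 - 2*41/(162 + 123)) = 1/(990 - 2*41/285) = 1/(990 - 2*41*1/285) = 1/(990 - 82/285) = 1/(282068/285) = 285/282068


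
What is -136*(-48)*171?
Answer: 1116288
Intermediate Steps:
-136*(-48)*171 = 6528*171 = 1116288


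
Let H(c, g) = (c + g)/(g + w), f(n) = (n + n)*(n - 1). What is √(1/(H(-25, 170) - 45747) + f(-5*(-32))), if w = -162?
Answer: 2*√1702347116804258/365831 ≈ 225.57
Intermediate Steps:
f(n) = 2*n*(-1 + n) (f(n) = (2*n)*(-1 + n) = 2*n*(-1 + n))
H(c, g) = (c + g)/(-162 + g) (H(c, g) = (c + g)/(g - 162) = (c + g)/(-162 + g))
√(1/(H(-25, 170) - 45747) + f(-5*(-32))) = √(1/((-25 + 170)/(-162 + 170) - 45747) + 2*(-5*(-32))*(-1 - 5*(-32))) = √(1/(145/8 - 45747) + 2*160*(-1 + 160)) = √(1/((⅛)*145 - 45747) + 2*160*159) = √(1/(145/8 - 45747) + 50880) = √(1/(-365831/8) + 50880) = √(-8/365831 + 50880) = √(18613481272/365831) = 2*√1702347116804258/365831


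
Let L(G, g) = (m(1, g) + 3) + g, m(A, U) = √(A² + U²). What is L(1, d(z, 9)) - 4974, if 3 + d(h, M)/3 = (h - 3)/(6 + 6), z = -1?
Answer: -4981 + √101 ≈ -4971.0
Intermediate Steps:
d(h, M) = -39/4 + h/4 (d(h, M) = -9 + 3*((h - 3)/(6 + 6)) = -9 + 3*((-3 + h)/12) = -9 + 3*((-3 + h)*(1/12)) = -9 + 3*(-¼ + h/12) = -9 + (-¾ + h/4) = -39/4 + h/4)
L(G, g) = 3 + g + √(1 + g²) (L(G, g) = (√(1² + g²) + 3) + g = (√(1 + g²) + 3) + g = (3 + √(1 + g²)) + g = 3 + g + √(1 + g²))
L(1, d(z, 9)) - 4974 = (3 + (-39/4 + (¼)*(-1)) + √(1 + (-39/4 + (¼)*(-1))²)) - 4974 = (3 + (-39/4 - ¼) + √(1 + (-39/4 - ¼)²)) - 4974 = (3 - 10 + √(1 + (-10)²)) - 4974 = (3 - 10 + √(1 + 100)) - 4974 = (3 - 10 + √101) - 4974 = (-7 + √101) - 4974 = -4981 + √101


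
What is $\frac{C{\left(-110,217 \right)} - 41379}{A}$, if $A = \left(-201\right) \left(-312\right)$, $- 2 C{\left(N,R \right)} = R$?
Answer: $- \frac{82975}{125424} \approx -0.66156$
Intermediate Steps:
$C{\left(N,R \right)} = - \frac{R}{2}$
$A = 62712$
$\frac{C{\left(-110,217 \right)} - 41379}{A} = \frac{\left(- \frac{1}{2}\right) 217 - 41379}{62712} = \left(- \frac{217}{2} - 41379\right) \frac{1}{62712} = \left(- \frac{82975}{2}\right) \frac{1}{62712} = - \frac{82975}{125424}$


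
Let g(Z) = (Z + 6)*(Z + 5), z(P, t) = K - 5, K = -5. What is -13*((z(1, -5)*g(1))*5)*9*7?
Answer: 1719900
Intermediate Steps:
z(P, t) = -10 (z(P, t) = -5 - 5 = -10)
g(Z) = (5 + Z)*(6 + Z) (g(Z) = (6 + Z)*(5 + Z) = (5 + Z)*(6 + Z))
-13*((z(1, -5)*g(1))*5)*9*7 = -13*(-10*(30 + 1² + 11*1)*5)*9*7 = -13*(-10*(30 + 1 + 11)*5)*9*7 = -13*(-10*42*5)*9*7 = -13*-420*5*9*7 = -13*(-2100*9)*7 = -(-245700)*7 = -13*(-132300) = 1719900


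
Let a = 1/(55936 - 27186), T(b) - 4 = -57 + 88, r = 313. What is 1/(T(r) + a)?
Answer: 28750/1006251 ≈ 0.028571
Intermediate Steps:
T(b) = 35 (T(b) = 4 + (-57 + 88) = 4 + 31 = 35)
a = 1/28750 ≈ 3.4783e-5
1/(T(r) + a) = 1/(35 + 1/28750) = 1/(1006251/28750) = 28750/1006251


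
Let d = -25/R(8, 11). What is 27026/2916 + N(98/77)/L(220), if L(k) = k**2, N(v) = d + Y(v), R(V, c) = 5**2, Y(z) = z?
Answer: 3597162787/388119600 ≈ 9.2682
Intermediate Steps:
R(V, c) = 25
d = -1 (d = -25/25 = -25*1/25 = -1)
N(v) = -1 + v
27026/2916 + N(98/77)/L(220) = 27026/2916 + (-1 + 98/77)/(220**2) = 27026*(1/2916) + (-1 + 98*(1/77))/48400 = 13513/1458 + (-1 + 14/11)*(1/48400) = 13513/1458 + (3/11)*(1/48400) = 13513/1458 + 3/532400 = 3597162787/388119600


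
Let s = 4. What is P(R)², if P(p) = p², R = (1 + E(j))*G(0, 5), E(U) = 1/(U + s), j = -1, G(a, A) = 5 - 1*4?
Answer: 256/81 ≈ 3.1605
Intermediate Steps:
G(a, A) = 1 (G(a, A) = 5 - 4 = 1)
E(U) = 1/(4 + U) (E(U) = 1/(U + 4) = 1/(4 + U))
R = 4/3 (R = (1 + 1/(4 - 1))*1 = (1 + 1/3)*1 = (1 + ⅓)*1 = (4/3)*1 = 4/3 ≈ 1.3333)
P(R)² = ((4/3)²)² = (16/9)² = 256/81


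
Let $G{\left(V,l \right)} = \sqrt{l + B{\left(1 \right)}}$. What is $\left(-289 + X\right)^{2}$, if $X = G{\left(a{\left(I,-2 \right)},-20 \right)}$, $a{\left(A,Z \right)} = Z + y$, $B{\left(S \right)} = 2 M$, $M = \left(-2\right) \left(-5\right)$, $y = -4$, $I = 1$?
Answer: $83521$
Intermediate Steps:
$M = 10$
$B{\left(S \right)} = 20$ ($B{\left(S \right)} = 2 \cdot 10 = 20$)
$a{\left(A,Z \right)} = -4 + Z$ ($a{\left(A,Z \right)} = Z - 4 = -4 + Z$)
$G{\left(V,l \right)} = \sqrt{20 + l}$ ($G{\left(V,l \right)} = \sqrt{l + 20} = \sqrt{20 + l}$)
$X = 0$ ($X = \sqrt{20 - 20} = \sqrt{0} = 0$)
$\left(-289 + X\right)^{2} = \left(-289 + 0\right)^{2} = \left(-289\right)^{2} = 83521$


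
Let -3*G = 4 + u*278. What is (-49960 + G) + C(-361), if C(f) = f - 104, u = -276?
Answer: -74551/3 ≈ -24850.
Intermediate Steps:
C(f) = -104 + f
G = 76724/3 (G = -(4 - 276*278)/3 = -(4 - 76728)/3 = -1/3*(-76724) = 76724/3 ≈ 25575.)
(-49960 + G) + C(-361) = (-49960 + 76724/3) + (-104 - 361) = -73156/3 - 465 = -74551/3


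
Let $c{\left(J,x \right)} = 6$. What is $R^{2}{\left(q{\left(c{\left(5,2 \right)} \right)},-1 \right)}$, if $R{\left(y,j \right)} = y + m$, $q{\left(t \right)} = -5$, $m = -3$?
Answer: $64$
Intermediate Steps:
$R{\left(y,j \right)} = -3 + y$ ($R{\left(y,j \right)} = y - 3 = -3 + y$)
$R^{2}{\left(q{\left(c{\left(5,2 \right)} \right)},-1 \right)} = \left(-3 - 5\right)^{2} = \left(-8\right)^{2} = 64$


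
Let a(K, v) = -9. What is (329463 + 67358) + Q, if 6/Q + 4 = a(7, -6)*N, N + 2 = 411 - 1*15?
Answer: 704357272/1775 ≈ 3.9682e+5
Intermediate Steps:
N = 394 (N = -2 + (411 - 1*15) = -2 + (411 - 15) = -2 + 396 = 394)
Q = -3/1775 (Q = 6/(-4 - 9*394) = 6/(-4 - 3546) = 6/(-3550) = 6*(-1/3550) = -3/1775 ≈ -0.0016901)
(329463 + 67358) + Q = (329463 + 67358) - 3/1775 = 396821 - 3/1775 = 704357272/1775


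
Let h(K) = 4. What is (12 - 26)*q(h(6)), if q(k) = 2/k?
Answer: -7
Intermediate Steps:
(12 - 26)*q(h(6)) = (12 - 26)*(2/4) = -28/4 = -14*1/2 = -7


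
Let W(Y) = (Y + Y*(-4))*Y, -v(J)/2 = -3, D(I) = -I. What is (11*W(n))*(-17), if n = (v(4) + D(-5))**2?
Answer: 8213601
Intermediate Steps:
v(J) = 6 (v(J) = -2*(-3) = 6)
n = 121 (n = (6 - 1*(-5))**2 = (6 + 5)**2 = 11**2 = 121)
W(Y) = -3*Y**2 (W(Y) = (Y - 4*Y)*Y = (-3*Y)*Y = -3*Y**2)
(11*W(n))*(-17) = (11*(-3*121**2))*(-17) = (11*(-3*14641))*(-17) = (11*(-43923))*(-17) = -483153*(-17) = 8213601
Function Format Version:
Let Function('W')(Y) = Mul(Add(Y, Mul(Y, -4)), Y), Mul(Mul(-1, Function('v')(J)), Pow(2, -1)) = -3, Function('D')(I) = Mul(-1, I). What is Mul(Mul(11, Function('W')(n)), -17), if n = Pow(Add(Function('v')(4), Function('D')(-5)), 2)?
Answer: 8213601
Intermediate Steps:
Function('v')(J) = 6 (Function('v')(J) = Mul(-2, -3) = 6)
n = 121 (n = Pow(Add(6, Mul(-1, -5)), 2) = Pow(Add(6, 5), 2) = Pow(11, 2) = 121)
Function('W')(Y) = Mul(-3, Pow(Y, 2)) (Function('W')(Y) = Mul(Add(Y, Mul(-4, Y)), Y) = Mul(Mul(-3, Y), Y) = Mul(-3, Pow(Y, 2)))
Mul(Mul(11, Function('W')(n)), -17) = Mul(Mul(11, Mul(-3, Pow(121, 2))), -17) = Mul(Mul(11, Mul(-3, 14641)), -17) = Mul(Mul(11, -43923), -17) = Mul(-483153, -17) = 8213601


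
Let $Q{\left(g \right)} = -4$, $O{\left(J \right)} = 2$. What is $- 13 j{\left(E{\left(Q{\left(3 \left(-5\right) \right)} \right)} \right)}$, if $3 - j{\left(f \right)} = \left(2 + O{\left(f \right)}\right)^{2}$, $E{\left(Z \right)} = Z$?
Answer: $169$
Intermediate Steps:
$j{\left(f \right)} = -13$ ($j{\left(f \right)} = 3 - \left(2 + 2\right)^{2} = 3 - 4^{2} = 3 - 16 = -13$)
$- 13 j{\left(E{\left(Q{\left(3 \left(-5\right) \right)} \right)} \right)} = \left(-13\right) \left(-13\right) = 169$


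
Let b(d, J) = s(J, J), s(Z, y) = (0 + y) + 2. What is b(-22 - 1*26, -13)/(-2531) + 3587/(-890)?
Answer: -9068907/2252590 ≈ -4.0260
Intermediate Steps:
s(Z, y) = 2 + y (s(Z, y) = y + 2 = 2 + y)
b(d, J) = 2 + J
b(-22 - 1*26, -13)/(-2531) + 3587/(-890) = (2 - 13)/(-2531) + 3587/(-890) = -11*(-1/2531) + 3587*(-1/890) = 11/2531 - 3587/890 = -9068907/2252590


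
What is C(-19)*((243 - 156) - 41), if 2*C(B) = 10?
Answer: 230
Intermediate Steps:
C(B) = 5 (C(B) = (½)*10 = 5)
C(-19)*((243 - 156) - 41) = 5*((243 - 156) - 41) = 5*(87 - 41) = 5*46 = 230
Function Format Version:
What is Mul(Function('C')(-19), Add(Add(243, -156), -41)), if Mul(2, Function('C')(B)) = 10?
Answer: 230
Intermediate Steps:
Function('C')(B) = 5 (Function('C')(B) = Mul(Rational(1, 2), 10) = 5)
Mul(Function('C')(-19), Add(Add(243, -156), -41)) = Mul(5, Add(Add(243, -156), -41)) = Mul(5, Add(87, -41)) = Mul(5, 46) = 230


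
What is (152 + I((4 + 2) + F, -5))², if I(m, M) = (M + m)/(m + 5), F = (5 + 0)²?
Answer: 7557001/324 ≈ 23324.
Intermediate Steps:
F = 25 (F = 5² = 25)
I(m, M) = (M + m)/(5 + m)
(152 + I((4 + 2) + F, -5))² = (152 + (-5 + ((4 + 2) + 25))/(5 + ((4 + 2) + 25)))² = (152 + (-5 + (6 + 25))/(5 + (6 + 25)))² = (152 + (-5 + 31)/(5 + 31))² = (152 + 26/36)² = (152 + (1/36)*26)² = (152 + 13/18)² = (2749/18)² = 7557001/324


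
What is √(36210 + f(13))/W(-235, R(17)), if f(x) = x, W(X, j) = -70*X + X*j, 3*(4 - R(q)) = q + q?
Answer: 3*√36223/54520 ≈ 0.010473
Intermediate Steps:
R(q) = 4 - 2*q/3 (R(q) = 4 - (q + q)/3 = 4 - 2*q/3)
√(36210 + f(13))/W(-235, R(17)) = √(36210 + 13)/((-235*(-70 + (4 - ⅔*17)))) = √36223/((-235*(-70 + (4 - 34/3)))) = √36223/((-235*(-70 - 22/3))) = √36223/((-235*(-232/3))) = √36223/(54520/3) = √36223*(3/54520) = 3*√36223/54520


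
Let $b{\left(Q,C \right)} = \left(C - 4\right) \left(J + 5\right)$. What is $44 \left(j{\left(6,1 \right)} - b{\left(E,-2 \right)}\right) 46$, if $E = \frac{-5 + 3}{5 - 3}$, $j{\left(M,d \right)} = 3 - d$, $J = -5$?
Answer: $4048$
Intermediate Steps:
$E = -1$ ($E = - \frac{2}{2} = \left(-2\right) \frac{1}{2} = -1$)
$b{\left(Q,C \right)} = 0$ ($b{\left(Q,C \right)} = \left(C - 4\right) \left(-5 + 5\right) = \left(-4 + C\right) 0 = 0$)
$44 \left(j{\left(6,1 \right)} - b{\left(E,-2 \right)}\right) 46 = 44 \left(\left(3 - 1\right) - 0\right) 46 = 44 \left(\left(3 - 1\right) + 0\right) 46 = 44 \left(2 + 0\right) 46 = 44 \cdot 2 \cdot 46 = 88 \cdot 46 = 4048$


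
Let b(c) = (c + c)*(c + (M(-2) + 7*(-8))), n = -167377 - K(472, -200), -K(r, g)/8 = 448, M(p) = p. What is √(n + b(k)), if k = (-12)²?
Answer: 5*I*√5561 ≈ 372.86*I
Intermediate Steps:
K(r, g) = -3584 (K(r, g) = -8*448 = -3584)
k = 144
n = -163793 (n = -167377 - 1*(-3584) = -167377 + 3584 = -163793)
b(c) = 2*c*(-58 + c) (b(c) = (c + c)*(c + (-2 + 7*(-8))) = (2*c)*(c + (-2 - 56)) = (2*c)*(c - 58) = (2*c)*(-58 + c) = 2*c*(-58 + c))
√(n + b(k)) = √(-163793 + 2*144*(-58 + 144)) = √(-163793 + 2*144*86) = √(-163793 + 24768) = √(-139025) = 5*I*√5561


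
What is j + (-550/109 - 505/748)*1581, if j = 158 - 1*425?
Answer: -44659917/4796 ≈ -9311.9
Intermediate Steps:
j = -267 (j = 158 - 425 = -267)
j + (-550/109 - 505/748)*1581 = -267 + (-550/109 - 505/748)*1581 = -267 - 466445/81532*1581 = -267 - 43379385/4796 = -44659917/4796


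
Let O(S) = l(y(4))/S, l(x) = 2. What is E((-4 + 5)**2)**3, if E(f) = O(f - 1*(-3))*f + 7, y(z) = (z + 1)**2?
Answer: 3375/8 ≈ 421.88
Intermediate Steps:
y(z) = (1 + z)**2
O(S) = 2/S
E(f) = 7 + 2*f/(3 + f) (E(f) = (2/(f - 1*(-3)))*f + 7 = (2/(f + 3))*f + 7 = (2/(3 + f))*f + 7 = 2*f/(3 + f) + 7 = 7 + 2*f/(3 + f))
E((-4 + 5)**2)**3 = (3*(7 + 3*(-4 + 5)**2)/(3 + (-4 + 5)**2))**3 = (3*(7 + 3*1**2)/(3 + 1**2))**3 = (3*(7 + 3*1)/(3 + 1))**3 = (3*(7 + 3)/4)**3 = (3*(1/4)*10)**3 = (15/2)**3 = 3375/8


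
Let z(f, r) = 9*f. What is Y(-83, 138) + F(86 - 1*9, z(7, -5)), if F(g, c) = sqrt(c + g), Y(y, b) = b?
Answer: 138 + 2*sqrt(35) ≈ 149.83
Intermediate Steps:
Y(-83, 138) + F(86 - 1*9, z(7, -5)) = 138 + sqrt(9*7 + (86 - 1*9)) = 138 + sqrt(63 + (86 - 9)) = 138 + sqrt(63 + 77) = 138 + sqrt(140) = 138 + 2*sqrt(35)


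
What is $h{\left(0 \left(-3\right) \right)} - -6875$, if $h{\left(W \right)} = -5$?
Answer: $6870$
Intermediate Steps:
$h{\left(0 \left(-3\right) \right)} - -6875 = -5 - -6875 = -5 + 6875 = 6870$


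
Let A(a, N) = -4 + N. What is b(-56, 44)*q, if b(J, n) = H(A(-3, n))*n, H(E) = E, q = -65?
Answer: -114400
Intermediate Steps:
b(J, n) = n*(-4 + n) (b(J, n) = (-4 + n)*n = n*(-4 + n))
b(-56, 44)*q = (44*(-4 + 44))*(-65) = (44*40)*(-65) = 1760*(-65) = -114400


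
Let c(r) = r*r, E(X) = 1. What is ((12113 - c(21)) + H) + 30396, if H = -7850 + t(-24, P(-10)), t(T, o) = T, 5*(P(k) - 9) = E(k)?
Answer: 34194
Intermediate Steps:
c(r) = r²
P(k) = 46/5 (P(k) = 9 + (⅕)*1 = 9 + ⅕ = 46/5)
H = -7874 (H = -7850 - 24 = -7874)
((12113 - c(21)) + H) + 30396 = ((12113 - 1*21²) - 7874) + 30396 = ((12113 - 1*441) - 7874) + 30396 = ((12113 - 441) - 7874) + 30396 = (11672 - 7874) + 30396 = 3798 + 30396 = 34194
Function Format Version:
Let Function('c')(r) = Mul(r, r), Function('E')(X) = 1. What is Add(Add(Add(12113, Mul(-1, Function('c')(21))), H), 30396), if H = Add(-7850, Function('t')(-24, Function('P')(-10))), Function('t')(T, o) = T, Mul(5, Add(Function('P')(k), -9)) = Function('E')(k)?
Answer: 34194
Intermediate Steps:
Function('c')(r) = Pow(r, 2)
Function('P')(k) = Rational(46, 5) (Function('P')(k) = Add(9, Mul(Rational(1, 5), 1)) = Add(9, Rational(1, 5)) = Rational(46, 5))
H = -7874 (H = Add(-7850, -24) = -7874)
Add(Add(Add(12113, Mul(-1, Function('c')(21))), H), 30396) = Add(Add(Add(12113, Mul(-1, Pow(21, 2))), -7874), 30396) = Add(Add(Add(12113, Mul(-1, 441)), -7874), 30396) = Add(Add(Add(12113, -441), -7874), 30396) = Add(Add(11672, -7874), 30396) = Add(3798, 30396) = 34194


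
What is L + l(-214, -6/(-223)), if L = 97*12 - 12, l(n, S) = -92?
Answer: 1060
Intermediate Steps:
L = 1152 (L = 1164 - 12 = 1152)
L + l(-214, -6/(-223)) = 1152 - 92 = 1060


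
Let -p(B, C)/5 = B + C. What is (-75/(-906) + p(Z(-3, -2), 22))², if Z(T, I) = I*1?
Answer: 910530625/91204 ≈ 9983.5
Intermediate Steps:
Z(T, I) = I
p(B, C) = -5*B - 5*C (p(B, C) = -5*(B + C) = -5*B - 5*C)
(-75/(-906) + p(Z(-3, -2), 22))² = (-75/(-906) + (-5*(-2) - 5*22))² = (-75*(-1/906) + (10 - 110))² = (25/302 - 100)² = (-30175/302)² = 910530625/91204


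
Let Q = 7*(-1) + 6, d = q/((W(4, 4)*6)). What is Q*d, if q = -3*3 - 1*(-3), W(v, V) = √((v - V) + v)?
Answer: ½ ≈ 0.50000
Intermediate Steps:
W(v, V) = √(-V + 2*v)
q = -6 (q = -9 + 3 = -6)
d = -½ (d = -6*1/(6*√(-1*4 + 2*4)) = -6*1/(6*√(-4 + 8)) = -6/(√4*6) = -6/(2*6) = -6/12 = -6*1/12 = -½ ≈ -0.50000)
Q = -1 (Q = -7 + 6 = -1)
Q*d = -1*(-½) = ½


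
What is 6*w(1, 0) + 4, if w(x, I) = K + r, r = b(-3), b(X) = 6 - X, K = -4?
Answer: 34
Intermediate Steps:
r = 9 (r = 6 - 1*(-3) = 6 + 3 = 9)
w(x, I) = 5 (w(x, I) = -4 + 9 = 5)
6*w(1, 0) + 4 = 6*5 + 4 = 30 + 4 = 34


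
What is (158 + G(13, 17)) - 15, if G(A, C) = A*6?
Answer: 221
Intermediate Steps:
G(A, C) = 6*A
(158 + G(13, 17)) - 15 = (158 + 6*13) - 15 = (158 + 78) - 15 = 236 - 15 = 221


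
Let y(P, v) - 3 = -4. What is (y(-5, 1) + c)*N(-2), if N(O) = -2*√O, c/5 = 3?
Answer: -28*I*√2 ≈ -39.598*I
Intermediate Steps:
c = 15 (c = 5*3 = 15)
y(P, v) = -1 (y(P, v) = 3 - 4 = -1)
(y(-5, 1) + c)*N(-2) = (-1 + 15)*(-2*I*√2) = 14*(-2*I*√2) = -28*I*√2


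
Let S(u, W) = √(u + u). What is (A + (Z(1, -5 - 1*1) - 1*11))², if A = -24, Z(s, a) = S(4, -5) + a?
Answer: 1689 - 164*√2 ≈ 1457.1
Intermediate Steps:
S(u, W) = √2*√u (S(u, W) = √(2*u) = √2*√u)
Z(s, a) = a + 2*√2 (Z(s, a) = √2*√4 + a = √2*2 + a = 2*√2 + a = a + 2*√2)
(A + (Z(1, -5 - 1*1) - 1*11))² = (-24 + (((-5 - 1*1) + 2*√2) - 1*11))² = (-24 + (((-5 - 1) + 2*√2) - 11))² = (-24 + ((-6 + 2*√2) - 11))² = (-24 + (-17 + 2*√2))² = (-41 + 2*√2)²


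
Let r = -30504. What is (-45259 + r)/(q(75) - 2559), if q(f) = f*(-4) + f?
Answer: 75763/2784 ≈ 27.214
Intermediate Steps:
q(f) = -3*f (q(f) = -4*f + f = -3*f)
(-45259 + r)/(q(75) - 2559) = (-45259 - 30504)/(-3*75 - 2559) = -75763/(-225 - 2559) = -75763/(-2784) = -75763*(-1/2784) = 75763/2784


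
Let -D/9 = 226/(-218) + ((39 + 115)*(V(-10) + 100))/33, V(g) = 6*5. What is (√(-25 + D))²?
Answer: -596848/109 ≈ -5475.7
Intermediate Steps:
V(g) = 30
D = -594123/109 (D = -9*(226/(-218) + ((39 + 115)*(30 + 100))/33) = -9*(226*(-1/218) + (154*130)*(1/33)) = -9*(-113/109 + 20020*(1/33)) = -9*(-113/109 + 1820/3) = -9*198041/327 = -594123/109 ≈ -5450.7)
(√(-25 + D))² = (√(-25 - 594123/109))² = (√(-596848/109))² = (292*I*√763/109)² = -596848/109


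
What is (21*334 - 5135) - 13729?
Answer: -11850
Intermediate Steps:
(21*334 - 5135) - 13729 = (7014 - 5135) - 13729 = 1879 - 13729 = -11850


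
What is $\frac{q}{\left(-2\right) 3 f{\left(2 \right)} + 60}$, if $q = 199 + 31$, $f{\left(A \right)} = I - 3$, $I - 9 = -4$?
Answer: $\frac{115}{24} \approx 4.7917$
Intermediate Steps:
$I = 5$ ($I = 9 - 4 = 5$)
$f{\left(A \right)} = 2$ ($f{\left(A \right)} = 5 - 3 = 2$)
$q = 230$
$\frac{q}{\left(-2\right) 3 f{\left(2 \right)} + 60} = \frac{1}{\left(-2\right) 3 \cdot 2 + 60} \cdot 230 = \frac{1}{\left(-6\right) 2 + 60} \cdot 230 = \frac{1}{-12 + 60} \cdot 230 = \frac{1}{48} \cdot 230 = \frac{115}{24}$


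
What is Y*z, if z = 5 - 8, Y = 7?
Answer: -21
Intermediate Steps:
z = -3
Y*z = 7*(-3) = -21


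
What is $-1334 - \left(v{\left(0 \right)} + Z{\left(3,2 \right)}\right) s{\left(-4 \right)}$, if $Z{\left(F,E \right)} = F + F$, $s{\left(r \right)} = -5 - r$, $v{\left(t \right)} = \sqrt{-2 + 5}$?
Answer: $-1328 + \sqrt{3} \approx -1326.3$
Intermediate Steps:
$v{\left(t \right)} = \sqrt{3}$
$Z{\left(F,E \right)} = 2 F$
$-1334 - \left(v{\left(0 \right)} + Z{\left(3,2 \right)}\right) s{\left(-4 \right)} = -1334 - \left(\sqrt{3} + 2 \cdot 3\right) \left(-5 - -4\right) = -1334 - \left(\sqrt{3} + 6\right) \left(-5 + 4\right) = -1334 - \left(6 + \sqrt{3}\right) \left(-1\right) = -1334 - \left(-6 - \sqrt{3}\right) = -1334 + \left(6 + \sqrt{3}\right) = -1328 + \sqrt{3}$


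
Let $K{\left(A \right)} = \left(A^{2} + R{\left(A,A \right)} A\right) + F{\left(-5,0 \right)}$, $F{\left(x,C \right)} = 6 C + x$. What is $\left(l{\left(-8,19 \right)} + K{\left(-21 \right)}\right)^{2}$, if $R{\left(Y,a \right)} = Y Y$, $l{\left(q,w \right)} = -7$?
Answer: $78004224$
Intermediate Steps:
$F{\left(x,C \right)} = x + 6 C$
$R{\left(Y,a \right)} = Y^{2}$
$K{\left(A \right)} = -5 + A^{2} + A^{3}$ ($K{\left(A \right)} = \left(A^{2} + A^{2} A\right) + \left(-5 + 6 \cdot 0\right) = \left(A^{2} + A^{3}\right) + \left(-5 + 0\right) = \left(A^{2} + A^{3}\right) - 5 = -5 + A^{2} + A^{3}$)
$\left(l{\left(-8,19 \right)} + K{\left(-21 \right)}\right)^{2} = \left(-7 + \left(-5 + \left(-21\right)^{2} + \left(-21\right)^{3}\right)\right)^{2} = \left(-7 - 8825\right)^{2} = \left(-8832\right)^{2} = 78004224$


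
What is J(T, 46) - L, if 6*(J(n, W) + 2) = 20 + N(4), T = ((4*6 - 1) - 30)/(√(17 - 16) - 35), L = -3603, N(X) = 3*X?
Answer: 10819/3 ≈ 3606.3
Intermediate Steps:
T = 7/34 (T = ((24 - 1) - 30)/(√1 - 35) = (23 - 30)/(1 - 35) = -7/(-34) = -7*(-1/34) = 7/34 ≈ 0.20588)
J(n, W) = 10/3 (J(n, W) = -2 + (20 + 3*4)/6 = -2 + (20 + 12)/6 = -2 + (⅙)*32 = -2 + 16/3 = 10/3)
J(T, 46) - L = 10/3 - 1*(-3603) = 10/3 + 3603 = 10819/3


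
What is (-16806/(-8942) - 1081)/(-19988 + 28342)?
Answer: -2412374/18675367 ≈ -0.12917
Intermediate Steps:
(-16806/(-8942) - 1081)/(-19988 + 28342) = (-16806*(-1/8942) - 1081)/8354 = (8403/4471 - 1081)*(1/8354) = -4824748/4471*1/8354 = -2412374/18675367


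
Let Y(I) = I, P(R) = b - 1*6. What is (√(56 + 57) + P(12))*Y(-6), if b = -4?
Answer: 60 - 6*√113 ≈ -3.7809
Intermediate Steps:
P(R) = -10 (P(R) = -4 - 1*6 = -4 - 6 = -10)
(√(56 + 57) + P(12))*Y(-6) = (√(56 + 57) - 10)*(-6) = (√113 - 10)*(-6) = (-10 + √113)*(-6) = 60 - 6*√113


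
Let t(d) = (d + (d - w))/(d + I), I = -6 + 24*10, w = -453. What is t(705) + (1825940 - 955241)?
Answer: 272529408/313 ≈ 8.7070e+5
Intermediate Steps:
I = 234 (I = -6 + 240 = 234)
t(d) = (453 + 2*d)/(234 + d) (t(d) = (d + (d - 1*(-453)))/(d + 234) = (d + (d + 453))/(234 + d) = (d + (453 + d))/(234 + d) = (453 + 2*d)/(234 + d))
t(705) + (1825940 - 955241) = (453 + 2*705)/(234 + 705) + (1825940 - 955241) = (453 + 1410)/939 + 870699 = (1/939)*1863 + 870699 = 621/313 + 870699 = 272529408/313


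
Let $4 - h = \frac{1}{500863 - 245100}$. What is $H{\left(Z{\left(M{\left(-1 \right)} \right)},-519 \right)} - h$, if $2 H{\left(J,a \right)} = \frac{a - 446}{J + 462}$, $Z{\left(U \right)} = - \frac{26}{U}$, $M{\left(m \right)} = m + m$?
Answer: $- \frac{243741949}{48594970} \approx -5.0158$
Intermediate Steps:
$M{\left(m \right)} = 2 m$
$H{\left(J,a \right)} = \frac{-446 + a}{2 \left(462 + J\right)}$ ($H{\left(J,a \right)} = \frac{\left(a - 446\right) \frac{1}{J + 462}}{2} = \frac{\left(-446 + a\right) \frac{1}{462 + J}}{2} = \frac{\frac{1}{462 + J} \left(-446 + a\right)}{2} = \frac{-446 + a}{2 \left(462 + J\right)}$)
$h = \frac{1023051}{255763}$ ($h = 4 - \frac{1}{500863 - 245100} = 4 - \frac{1}{255763} = \frac{1023051}{255763} \approx 4.0$)
$H{\left(Z{\left(M{\left(-1 \right)} \right)},-519 \right)} - h = \frac{-446 - 519}{2 \left(462 - \frac{26}{2 \left(-1\right)}\right)} - \frac{1023051}{255763} = \frac{1}{2} \frac{1}{462 - \frac{26}{-2}} \left(-965\right) - \frac{1023051}{255763} = \frac{1}{2} \frac{1}{462 - -13} \left(-965\right) - \frac{1023051}{255763} = \frac{1}{2} \frac{1}{462 + 13} \left(-965\right) - \frac{1023051}{255763} = \frac{1}{2} \cdot \frac{1}{475} \left(-965\right) - \frac{1023051}{255763} = - \frac{193}{190} - \frac{1023051}{255763} = - \frac{243741949}{48594970}$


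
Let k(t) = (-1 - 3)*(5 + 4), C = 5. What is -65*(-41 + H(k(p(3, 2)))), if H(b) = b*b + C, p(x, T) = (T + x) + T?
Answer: -81900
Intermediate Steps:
p(x, T) = x + 2*T
k(t) = -36 (k(t) = -4*9 = -36)
H(b) = 5 + b² (H(b) = b*b + 5 = b² + 5 = 5 + b²)
-65*(-41 + H(k(p(3, 2)))) = -65*(-41 + (5 + (-36)²)) = -65*(-41 + (5 + 1296)) = -65*(-41 + 1301) = -65*1260 = -81900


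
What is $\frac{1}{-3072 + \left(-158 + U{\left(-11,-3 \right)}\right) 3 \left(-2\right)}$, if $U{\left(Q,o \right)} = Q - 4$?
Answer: $- \frac{1}{2034} \approx -0.00049164$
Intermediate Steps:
$U{\left(Q,o \right)} = -4 + Q$ ($U{\left(Q,o \right)} = Q - 4 = -4 + Q$)
$\frac{1}{-3072 + \left(-158 + U{\left(-11,-3 \right)}\right) 3 \left(-2\right)} = \frac{1}{-3072 + \left(-158 - 15\right) 3 \left(-2\right)} = \frac{1}{-3072 + \left(-158 - 15\right) \left(-6\right)} = \frac{1}{-3072 - -1038} = \frac{1}{-3072 + 1038} = \frac{1}{-2034} = - \frac{1}{2034}$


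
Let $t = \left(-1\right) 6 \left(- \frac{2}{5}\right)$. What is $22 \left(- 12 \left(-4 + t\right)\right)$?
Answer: $\frac{2112}{5} \approx 422.4$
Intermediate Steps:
$t = \frac{12}{5}$ ($t = - 6 \left(\left(-2\right) \frac{1}{5}\right) = \left(-6\right) \left(- \frac{2}{5}\right) = \frac{12}{5} \approx 2.4$)
$22 \left(- 12 \left(-4 + t\right)\right) = 22 \left(- 12 \left(-4 + \frac{12}{5}\right)\right) = 22 \left(\left(-12\right) \left(- \frac{8}{5}\right)\right) = 22 \cdot \frac{96}{5} = \frac{2112}{5}$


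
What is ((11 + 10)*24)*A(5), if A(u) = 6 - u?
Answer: 504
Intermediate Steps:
((11 + 10)*24)*A(5) = ((11 + 10)*24)*(6 - 1*5) = (21*24)*(6 - 5) = 504*1 = 504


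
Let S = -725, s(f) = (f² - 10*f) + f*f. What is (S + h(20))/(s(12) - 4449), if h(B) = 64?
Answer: 661/4281 ≈ 0.15440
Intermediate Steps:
s(f) = -10*f + 2*f² (s(f) = (f² - 10*f) + f² = -10*f + 2*f²)
(S + h(20))/(s(12) - 4449) = (-725 + 64)/(2*12*(-5 + 12) - 4449) = -661/(2*12*7 - 4449) = -661/(168 - 4449) = -661/(-4281) = -661*(-1/4281) = 661/4281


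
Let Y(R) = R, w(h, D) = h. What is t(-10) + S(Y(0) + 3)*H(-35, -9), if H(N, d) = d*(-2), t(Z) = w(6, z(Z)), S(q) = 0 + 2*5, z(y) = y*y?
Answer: 186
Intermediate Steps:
z(y) = y²
S(q) = 10 (S(q) = 0 + 10 = 10)
t(Z) = 6
H(N, d) = -2*d
t(-10) + S(Y(0) + 3)*H(-35, -9) = 6 + 10*(-2*(-9)) = 6 + 10*18 = 6 + 180 = 186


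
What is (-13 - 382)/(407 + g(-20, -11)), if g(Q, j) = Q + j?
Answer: -395/376 ≈ -1.0505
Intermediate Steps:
(-13 - 382)/(407 + g(-20, -11)) = (-13 - 382)/(407 + (-20 - 11)) = -395/(407 - 31) = -395/376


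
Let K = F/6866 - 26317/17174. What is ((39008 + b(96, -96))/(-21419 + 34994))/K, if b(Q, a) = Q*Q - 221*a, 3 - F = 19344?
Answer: -204703363424/174050116755 ≈ -1.1761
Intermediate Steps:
F = -19341 (F = 3 - 1*19344 = 3 - 19344 = -19341)
b(Q, a) = Q**2 - 221*a
K = -128213714/29479171 (K = -19341/6866 - 26317/17174 = -128213714/29479171 ≈ -4.3493)
((39008 + b(96, -96))/(-21419 + 34994))/K = ((39008 + (96**2 - 221*(-96)))/(-21419 + 34994))/(-128213714/29479171) = ((39008 + (9216 + 21216))/13575)*(-29479171/128213714) = ((39008 + 30432)*(1/13575))*(-29479171/128213714) = (69440*(1/13575))*(-29479171/128213714) = (13888/2715)*(-29479171/128213714) = -204703363424/174050116755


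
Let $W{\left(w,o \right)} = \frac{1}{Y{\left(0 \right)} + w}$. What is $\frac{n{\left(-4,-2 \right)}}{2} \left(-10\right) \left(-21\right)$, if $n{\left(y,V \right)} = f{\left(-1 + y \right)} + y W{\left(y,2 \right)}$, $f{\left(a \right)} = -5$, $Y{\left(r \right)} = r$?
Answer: $-420$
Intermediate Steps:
$W{\left(w,o \right)} = \frac{1}{w}$ ($W{\left(w,o \right)} = \frac{1}{0 + w} = \frac{1}{w}$)
$n{\left(y,V \right)} = -4$ ($n{\left(y,V \right)} = -5 + \frac{y}{y} = -5 + 1 = -4$)
$\frac{n{\left(-4,-2 \right)}}{2} \left(-10\right) \left(-21\right) = - \frac{4}{2} \left(-10\right) \left(-21\right) = \left(-4\right) \frac{1}{2} \left(-10\right) \left(-21\right) = \left(-2\right) \left(-10\right) \left(-21\right) = 20 \left(-21\right) = -420$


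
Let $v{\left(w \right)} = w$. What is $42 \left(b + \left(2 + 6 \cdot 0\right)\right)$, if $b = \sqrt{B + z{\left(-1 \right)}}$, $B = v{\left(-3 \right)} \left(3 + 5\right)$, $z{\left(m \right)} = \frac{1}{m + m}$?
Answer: $84 + 147 i \sqrt{2} \approx 84.0 + 207.89 i$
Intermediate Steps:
$z{\left(m \right)} = \frac{1}{2 m}$
$B = -24$ ($B = - 3 \left(3 + 5\right) = \left(-3\right) 8 = -24$)
$b = \frac{7 i \sqrt{2}}{2}$ ($b = \sqrt{-24 + \frac{1}{2 \left(-1\right)}} = \sqrt{-24 + \frac{1}{2} \left(-1\right)} = \sqrt{-24 - \frac{1}{2}} = \sqrt{- \frac{49}{2}} = \frac{7 i \sqrt{2}}{2} \approx 4.9497 i$)
$42 \left(b + \left(2 + 6 \cdot 0\right)\right) = 42 \left(\frac{7 i \sqrt{2}}{2} + \left(2 + 6 \cdot 0\right)\right) = 42 \left(\frac{7 i \sqrt{2}}{2} + \left(2 + 0\right)\right) = 42 \left(\frac{7 i \sqrt{2}}{2} + 2\right) = 42 \left(2 + \frac{7 i \sqrt{2}}{2}\right) = 84 + 147 i \sqrt{2}$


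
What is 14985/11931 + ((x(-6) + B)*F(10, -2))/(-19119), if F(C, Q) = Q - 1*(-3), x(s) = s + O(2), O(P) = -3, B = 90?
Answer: 31725756/25345421 ≈ 1.2517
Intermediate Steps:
x(s) = -3 + s (x(s) = s - 3 = -3 + s)
F(C, Q) = 3 + Q (F(C, Q) = Q + 3 = 3 + Q)
14985/11931 + ((x(-6) + B)*F(10, -2))/(-19119) = 14985/11931 + (((-3 - 6) + 90)*(3 - 2))/(-19119) = 14985*(1/11931) + ((-9 + 90)*1)*(-1/19119) = 4995/3977 + (81*1)*(-1/19119) = 4995/3977 + 81*(-1/19119) = 4995/3977 - 27/6373 = 31725756/25345421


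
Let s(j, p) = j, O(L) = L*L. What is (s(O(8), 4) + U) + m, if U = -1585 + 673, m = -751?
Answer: -1599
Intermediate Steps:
O(L) = L²
U = -912
(s(O(8), 4) + U) + m = (8² - 912) - 751 = (64 - 912) - 751 = -848 - 751 = -1599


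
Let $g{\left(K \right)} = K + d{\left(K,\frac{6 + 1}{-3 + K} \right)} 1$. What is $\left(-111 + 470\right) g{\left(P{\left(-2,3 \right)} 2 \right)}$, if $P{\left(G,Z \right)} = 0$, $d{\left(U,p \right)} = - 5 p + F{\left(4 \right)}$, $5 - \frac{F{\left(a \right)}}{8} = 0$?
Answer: $\frac{55645}{3} \approx 18548.0$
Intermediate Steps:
$F{\left(a \right)} = 40$ ($F{\left(a \right)} = 40 - 0 = 40 + 0 = 40$)
$d{\left(U,p \right)} = 40 - 5 p$ ($d{\left(U,p \right)} = - 5 p + 40 = 40 - 5 p$)
$g{\left(K \right)} = 40 + K - \frac{35}{-3 + K}$ ($g{\left(K \right)} = K + \left(40 - 5 \frac{6 + 1}{-3 + K}\right) 1 = K + \left(40 - 5 \frac{7}{-3 + K}\right) 1 = K + \left(40 - \frac{35}{-3 + K}\right) 1 = K + \left(40 - \frac{35}{-3 + K}\right) = 40 + K - \frac{35}{-3 + K}$)
$\left(-111 + 470\right) g{\left(P{\left(-2,3 \right)} 2 \right)} = \left(-111 + 470\right) \frac{-35 + \left(-3 + 0 \cdot 2\right) \left(40 + 0 \cdot 2\right)}{-3 + 0 \cdot 2} = 359 \frac{-35 + \left(-3 + 0\right) \left(40 + 0\right)}{-3 + 0} = 359 \frac{-35 - 120}{-3} = 359 \left(- \frac{-35 - 120}{3}\right) = 359 \left(\left(- \frac{1}{3}\right) \left(-155\right)\right) = 359 \cdot \frac{155}{3} = \frac{55645}{3}$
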